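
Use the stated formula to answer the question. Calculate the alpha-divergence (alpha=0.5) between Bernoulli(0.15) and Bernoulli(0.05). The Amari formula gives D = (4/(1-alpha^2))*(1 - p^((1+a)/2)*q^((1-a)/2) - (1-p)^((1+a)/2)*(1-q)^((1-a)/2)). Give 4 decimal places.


Amari alpha-divergence:
D = (4/(1-alpha^2))*(1 - p^((1+a)/2)*q^((1-a)/2) - (1-p)^((1+a)/2)*(1-q)^((1-a)/2)).
alpha = 0.5, p = 0.15, q = 0.05.
e1 = (1+alpha)/2 = 0.75, e2 = (1-alpha)/2 = 0.25.
t1 = p^e1 * q^e2 = 0.15^0.75 * 0.05^0.25 = 0.113975.
t2 = (1-p)^e1 * (1-q)^e2 = 0.85^0.75 * 0.95^0.25 = 0.873967.
4/(1-alpha^2) = 5.333333.
D = 5.333333*(1 - 0.113975 - 0.873967) = 0.0643

0.0643


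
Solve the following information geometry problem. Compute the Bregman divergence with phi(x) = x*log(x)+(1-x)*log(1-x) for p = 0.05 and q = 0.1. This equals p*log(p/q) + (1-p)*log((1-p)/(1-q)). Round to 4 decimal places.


Bregman divergence with negative entropy generator:
D = p*log(p/q) + (1-p)*log((1-p)/(1-q)).
p = 0.05, q = 0.1.
p*log(p/q) = 0.05*log(0.05/0.1) = -0.034657.
(1-p)*log((1-p)/(1-q)) = 0.95*log(0.95/0.9) = 0.051364.
D = -0.034657 + 0.051364 = 0.0167

0.0167


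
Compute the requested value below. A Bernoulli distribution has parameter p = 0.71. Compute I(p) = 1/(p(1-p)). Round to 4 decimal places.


For Bernoulli(p), Fisher information is I(p) = 1/(p*(1-p)).
p = 0.71, 1-p = 0.29.
p*(1-p) = 0.2059.
I(p) = 1/0.2059 = 4.8567

4.8567


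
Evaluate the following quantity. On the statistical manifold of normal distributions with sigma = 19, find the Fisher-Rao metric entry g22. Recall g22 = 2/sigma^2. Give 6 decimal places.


For the 2-parameter normal family, the Fisher metric has:
  g11 = 1/sigma^2, g22 = 2/sigma^2.
sigma = 19, sigma^2 = 361.
g22 = 0.005540

0.005540


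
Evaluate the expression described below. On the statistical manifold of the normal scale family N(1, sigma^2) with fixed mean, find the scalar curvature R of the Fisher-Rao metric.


This family has a single free parameter, so its statistical manifold
is 1-dimensional. The Riemann curvature tensor of any 1-dimensional
Riemannian manifold vanishes identically, so R = 0.

0


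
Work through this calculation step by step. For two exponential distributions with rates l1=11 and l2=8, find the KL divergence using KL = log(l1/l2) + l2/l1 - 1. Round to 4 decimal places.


KL divergence for exponential family:
KL = log(l1/l2) + l2/l1 - 1.
log(11/8) = 0.318454.
8/11 = 0.727273.
KL = 0.318454 + 0.727273 - 1 = 0.0457

0.0457


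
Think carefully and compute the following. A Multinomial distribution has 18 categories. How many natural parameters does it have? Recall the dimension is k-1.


Exponential family dimension calculation:
For Multinomial with k=18 categories, dim = k-1 = 17.

17


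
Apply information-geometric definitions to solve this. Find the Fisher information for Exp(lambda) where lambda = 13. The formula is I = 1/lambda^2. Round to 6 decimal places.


Fisher information for exponential: I(lambda) = 1/lambda^2.
lambda = 13, lambda^2 = 169.
I = 1/169 = 0.005917

0.005917


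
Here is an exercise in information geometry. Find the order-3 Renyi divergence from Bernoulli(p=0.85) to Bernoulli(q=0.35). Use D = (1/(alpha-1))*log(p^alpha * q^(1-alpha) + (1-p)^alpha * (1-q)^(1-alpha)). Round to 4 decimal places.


Renyi divergence of order alpha between Bernoulli distributions:
D = (1/(alpha-1))*log(p^alpha * q^(1-alpha) + (1-p)^alpha * (1-q)^(1-alpha)).
alpha = 3, p = 0.85, q = 0.35.
p^alpha * q^(1-alpha) = 0.85^3 * 0.35^-2 = 5.013265.
(1-p)^alpha * (1-q)^(1-alpha) = 0.15^3 * 0.65^-2 = 0.007988.
sum = 5.013265 + 0.007988 = 5.021253.
D = (1/2)*log(5.021253) = 0.8068

0.8068


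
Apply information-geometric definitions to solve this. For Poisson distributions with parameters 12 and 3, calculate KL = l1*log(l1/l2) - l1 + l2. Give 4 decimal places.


KL divergence for Poisson:
KL = l1*log(l1/l2) - l1 + l2.
l1 = 12, l2 = 3.
log(12/3) = 1.386294.
l1*log(l1/l2) = 12 * 1.386294 = 16.635532.
KL = 16.635532 - 12 + 3 = 7.6355

7.6355


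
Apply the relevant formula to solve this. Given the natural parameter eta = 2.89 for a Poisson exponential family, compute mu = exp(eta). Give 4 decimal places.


Expectation parameter for Poisson exponential family:
mu = exp(eta).
eta = 2.89.
mu = exp(2.89) = 17.9933

17.9933


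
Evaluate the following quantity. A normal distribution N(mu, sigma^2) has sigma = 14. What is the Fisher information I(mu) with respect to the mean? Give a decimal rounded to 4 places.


The Fisher information for the mean of a normal distribution is I(mu) = 1/sigma^2.
sigma = 14, so sigma^2 = 196.
I(mu) = 1/196 = 0.0051

0.0051


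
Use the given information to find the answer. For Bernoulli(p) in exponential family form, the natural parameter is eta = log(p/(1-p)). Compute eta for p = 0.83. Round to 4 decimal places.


Natural parameter for Bernoulli: eta = log(p/(1-p)).
p = 0.83, 1-p = 0.17.
p/(1-p) = 4.882353.
eta = log(4.882353) = 1.5856

1.5856


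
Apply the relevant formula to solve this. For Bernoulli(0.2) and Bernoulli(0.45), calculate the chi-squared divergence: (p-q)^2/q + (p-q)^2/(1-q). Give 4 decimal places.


Chi-squared divergence between Bernoulli distributions:
chi^2 = (p-q)^2/q + (p-q)^2/(1-q).
p = 0.2, q = 0.45, p-q = -0.25.
(p-q)^2 = 0.0625.
term1 = 0.0625/0.45 = 0.138889.
term2 = 0.0625/0.55 = 0.113636.
chi^2 = 0.138889 + 0.113636 = 0.2525

0.2525


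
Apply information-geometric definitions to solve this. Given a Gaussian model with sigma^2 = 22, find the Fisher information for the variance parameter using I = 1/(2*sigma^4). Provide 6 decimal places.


Fisher information for variance: I(sigma^2) = 1/(2*sigma^4).
sigma^2 = 22, so sigma^4 = 484.
I = 1/(2*484) = 1/968 = 0.001033

0.001033


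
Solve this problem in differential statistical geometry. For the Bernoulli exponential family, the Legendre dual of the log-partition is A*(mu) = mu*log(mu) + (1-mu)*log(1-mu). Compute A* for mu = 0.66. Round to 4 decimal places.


Legendre transform for Bernoulli:
A*(mu) = mu*log(mu) + (1-mu)*log(1-mu).
mu = 0.66, 1-mu = 0.34.
mu*log(mu) = 0.66*log(0.66) = -0.27424.
(1-mu)*log(1-mu) = 0.34*log(0.34) = -0.366795.
A* = -0.27424 + -0.366795 = -0.6410

-0.6410


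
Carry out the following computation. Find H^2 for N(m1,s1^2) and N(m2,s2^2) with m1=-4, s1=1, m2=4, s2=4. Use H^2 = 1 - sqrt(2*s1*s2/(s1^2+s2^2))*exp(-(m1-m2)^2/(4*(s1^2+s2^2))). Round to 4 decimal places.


Squared Hellinger distance for Gaussians:
H^2 = 1 - sqrt(2*s1*s2/(s1^2+s2^2)) * exp(-(m1-m2)^2/(4*(s1^2+s2^2))).
s1^2 = 1, s2^2 = 16, s1^2+s2^2 = 17.
sqrt(2*1*4/(17)) = 0.685994.
(m1-m2)^2 = (-8)^2 = 64.
exp(-64/(4*17)) = exp(-0.941176) = 0.390169.
H^2 = 1 - 0.685994*0.390169 = 0.7323

0.7323


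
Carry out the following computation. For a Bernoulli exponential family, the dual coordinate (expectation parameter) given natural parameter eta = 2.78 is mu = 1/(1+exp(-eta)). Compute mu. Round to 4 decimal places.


Dual coordinate (expectation parameter) for Bernoulli:
mu = 1/(1+exp(-eta)).
eta = 2.78.
exp(-eta) = exp(-2.78) = 0.062039.
mu = 1/(1+0.062039) = 0.9416

0.9416


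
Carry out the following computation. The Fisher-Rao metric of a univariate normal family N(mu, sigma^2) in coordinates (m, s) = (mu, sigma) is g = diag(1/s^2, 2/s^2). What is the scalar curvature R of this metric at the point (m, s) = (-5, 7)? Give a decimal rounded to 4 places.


The metric has the form g = (A dm^2 + B ds^2)/s^2 with A = 1, B = 2.
Substitute u = sqrt(A/B)*m: g = B*(du^2 + ds^2)/s^2, i.e. B times the
Poincare upper half-plane metric, which has constant Gaussian curvature -1.
Scaling a 2D metric by a constant c divides the Gaussian curvature by c,
so K = -1/B = -1/(2) = -0.5000 everywhere (the point (m, s) = (-5, 7) is irrelevant:
the curvature is constant).
Scalar curvature in dimension 2: R = 2K = -2/(2) = -1.0000.

-1.0000


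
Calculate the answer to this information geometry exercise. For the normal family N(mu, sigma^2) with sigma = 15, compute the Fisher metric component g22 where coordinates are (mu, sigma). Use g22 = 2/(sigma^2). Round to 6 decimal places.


For the 2-parameter normal family, the Fisher metric has:
  g11 = 1/sigma^2, g22 = 2/sigma^2.
sigma = 15, sigma^2 = 225.
g22 = 0.008889

0.008889


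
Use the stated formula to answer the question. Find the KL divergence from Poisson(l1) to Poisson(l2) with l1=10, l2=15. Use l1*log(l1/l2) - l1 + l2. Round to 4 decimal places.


KL divergence for Poisson:
KL = l1*log(l1/l2) - l1 + l2.
l1 = 10, l2 = 15.
log(10/15) = -0.405465.
l1*log(l1/l2) = 10 * -0.405465 = -4.054651.
KL = -4.054651 - 10 + 15 = 0.9453

0.9453


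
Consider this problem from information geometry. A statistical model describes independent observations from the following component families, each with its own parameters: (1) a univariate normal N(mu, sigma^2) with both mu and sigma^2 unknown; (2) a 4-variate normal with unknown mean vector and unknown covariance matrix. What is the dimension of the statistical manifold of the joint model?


The dimension of a statistical manifold equals the number of free
(independent) real parameters of the model. For a product of independent
blocks the parameter counts add.
- normal (mu, sigma^2): 2.
- 4-variate normal: 4 (mean) + 4*5/2 = 10 (symmetric covariance) = 14.
Total = 2 + 14 = 16.
Dimension = 16

16


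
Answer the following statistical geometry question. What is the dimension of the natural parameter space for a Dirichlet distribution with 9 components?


Exponential family dimension calculation:
Dirichlet with 9 components has 9 natural parameters.

9


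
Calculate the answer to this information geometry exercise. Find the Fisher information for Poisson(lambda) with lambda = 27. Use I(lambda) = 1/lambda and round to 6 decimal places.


Fisher information for Poisson: I(lambda) = 1/lambda.
lambda = 27.
I(lambda) = 1/27 = 0.037037

0.037037


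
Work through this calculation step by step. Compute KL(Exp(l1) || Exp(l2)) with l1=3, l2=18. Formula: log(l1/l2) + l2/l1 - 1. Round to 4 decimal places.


KL divergence for exponential family:
KL = log(l1/l2) + l2/l1 - 1.
log(3/18) = -1.791759.
18/3 = 6.0.
KL = -1.791759 + 6.0 - 1 = 3.2082

3.2082


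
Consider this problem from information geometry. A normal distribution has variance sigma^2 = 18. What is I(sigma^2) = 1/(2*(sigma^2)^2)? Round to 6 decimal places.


Fisher information for variance: I(sigma^2) = 1/(2*sigma^4).
sigma^2 = 18, so sigma^4 = 324.
I = 1/(2*324) = 1/648 = 0.001543

0.001543


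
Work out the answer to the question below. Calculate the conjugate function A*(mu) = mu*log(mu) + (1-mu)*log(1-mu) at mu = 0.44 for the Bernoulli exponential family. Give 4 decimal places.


Legendre transform for Bernoulli:
A*(mu) = mu*log(mu) + (1-mu)*log(1-mu).
mu = 0.44, 1-mu = 0.56.
mu*log(mu) = 0.44*log(0.44) = -0.361231.
(1-mu)*log(1-mu) = 0.56*log(0.56) = -0.324698.
A* = -0.361231 + -0.324698 = -0.6859

-0.6859


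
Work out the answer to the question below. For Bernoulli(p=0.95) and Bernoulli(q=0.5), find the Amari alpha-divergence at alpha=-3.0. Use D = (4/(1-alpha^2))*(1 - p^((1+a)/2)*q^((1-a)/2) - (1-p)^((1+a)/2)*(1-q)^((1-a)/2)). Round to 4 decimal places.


Amari alpha-divergence:
D = (4/(1-alpha^2))*(1 - p^((1+a)/2)*q^((1-a)/2) - (1-p)^((1+a)/2)*(1-q)^((1-a)/2)).
alpha = -3.0, p = 0.95, q = 0.5.
e1 = (1+alpha)/2 = -1.0, e2 = (1-alpha)/2 = 2.0.
t1 = p^e1 * q^e2 = 0.95^-1.0 * 0.5^2.0 = 0.263158.
t2 = (1-p)^e1 * (1-q)^e2 = 0.05^-1.0 * 0.5^2.0 = 5.0.
4/(1-alpha^2) = -0.5.
D = -0.5*(1 - 0.263158 - 5.0) = 2.1316

2.1316


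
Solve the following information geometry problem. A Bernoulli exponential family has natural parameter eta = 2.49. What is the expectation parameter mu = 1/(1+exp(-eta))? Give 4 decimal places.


Dual coordinate (expectation parameter) for Bernoulli:
mu = 1/(1+exp(-eta)).
eta = 2.49.
exp(-eta) = exp(-2.49) = 0.08291.
mu = 1/(1+0.08291) = 0.9234

0.9234


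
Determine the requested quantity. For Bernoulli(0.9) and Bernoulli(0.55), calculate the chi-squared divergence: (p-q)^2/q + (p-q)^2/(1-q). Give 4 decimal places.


Chi-squared divergence between Bernoulli distributions:
chi^2 = (p-q)^2/q + (p-q)^2/(1-q).
p = 0.9, q = 0.55, p-q = 0.35.
(p-q)^2 = 0.1225.
term1 = 0.1225/0.55 = 0.222727.
term2 = 0.1225/0.45 = 0.272222.
chi^2 = 0.222727 + 0.272222 = 0.4949

0.4949


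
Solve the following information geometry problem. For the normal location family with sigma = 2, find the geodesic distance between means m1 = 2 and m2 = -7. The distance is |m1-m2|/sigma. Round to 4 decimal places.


On the fixed-variance normal subfamily, geodesic distance = |m1-m2|/sigma.
|2 - -7| = 9.
sigma = 2.
d = 9/2 = 4.5000

4.5000


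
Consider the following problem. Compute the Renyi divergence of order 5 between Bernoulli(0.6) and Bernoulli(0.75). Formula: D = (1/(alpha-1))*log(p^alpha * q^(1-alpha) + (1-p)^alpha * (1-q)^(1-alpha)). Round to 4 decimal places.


Renyi divergence of order alpha between Bernoulli distributions:
D = (1/(alpha-1))*log(p^alpha * q^(1-alpha) + (1-p)^alpha * (1-q)^(1-alpha)).
alpha = 5, p = 0.6, q = 0.75.
p^alpha * q^(1-alpha) = 0.6^5 * 0.75^-4 = 0.24576.
(1-p)^alpha * (1-q)^(1-alpha) = 0.4^5 * 0.25^-4 = 2.62144.
sum = 0.24576 + 2.62144 = 2.8672.
D = (1/4)*log(2.8672) = 0.2633

0.2633


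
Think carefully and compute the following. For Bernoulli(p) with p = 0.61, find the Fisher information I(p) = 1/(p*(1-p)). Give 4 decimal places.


For Bernoulli(p), Fisher information is I(p) = 1/(p*(1-p)).
p = 0.61, 1-p = 0.39.
p*(1-p) = 0.2379.
I(p) = 1/0.2379 = 4.2034

4.2034


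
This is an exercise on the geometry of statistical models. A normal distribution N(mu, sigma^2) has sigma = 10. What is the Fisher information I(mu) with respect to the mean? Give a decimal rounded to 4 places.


The Fisher information for the mean of a normal distribution is I(mu) = 1/sigma^2.
sigma = 10, so sigma^2 = 100.
I(mu) = 1/100 = 0.0100

0.0100


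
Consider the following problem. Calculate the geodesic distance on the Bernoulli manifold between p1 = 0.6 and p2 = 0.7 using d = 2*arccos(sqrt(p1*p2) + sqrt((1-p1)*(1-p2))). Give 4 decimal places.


Geodesic distance on Bernoulli manifold:
d(p1,p2) = 2*arccos(sqrt(p1*p2) + sqrt((1-p1)*(1-p2))).
sqrt(p1*p2) = sqrt(0.6*0.7) = 0.648074.
sqrt((1-p1)*(1-p2)) = sqrt(0.4*0.3) = 0.34641.
arg = 0.648074 + 0.34641 = 0.994484.
d = 2*arccos(0.994484) = 0.2102

0.2102


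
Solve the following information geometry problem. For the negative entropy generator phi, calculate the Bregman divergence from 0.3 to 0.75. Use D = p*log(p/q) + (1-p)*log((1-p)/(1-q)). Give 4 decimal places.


Bregman divergence with negative entropy generator:
D = p*log(p/q) + (1-p)*log((1-p)/(1-q)).
p = 0.3, q = 0.75.
p*log(p/q) = 0.3*log(0.3/0.75) = -0.274887.
(1-p)*log((1-p)/(1-q)) = 0.7*log(0.7/0.25) = 0.720734.
D = -0.274887 + 0.720734 = 0.4458

0.4458


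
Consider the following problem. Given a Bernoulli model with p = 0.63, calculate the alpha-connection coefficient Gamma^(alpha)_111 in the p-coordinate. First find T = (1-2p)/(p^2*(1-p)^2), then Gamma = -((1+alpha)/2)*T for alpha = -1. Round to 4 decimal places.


Skewness (Amari-Chentsov) tensor: T = (1-2p)/(p^2*(1-p)^2).
p = 0.63, 1-2p = -0.26, p^2 = 0.3969, (1-p)^2 = 0.1369.
T = -0.26/(0.3969 * 0.1369) = -4.785076.
In the p-coordinate, Gamma^(alpha) = Gamma^(0) - (alpha/2)*T with Gamma^(0) = (1/2)*g'(p) = -T/2,
so Gamma^(alpha) = -((1+alpha)/2)*T.
alpha = -1, -(1+alpha)/2 = 0.0.
Gamma = 0.0 * -4.785076 = 0.0000

0.0000


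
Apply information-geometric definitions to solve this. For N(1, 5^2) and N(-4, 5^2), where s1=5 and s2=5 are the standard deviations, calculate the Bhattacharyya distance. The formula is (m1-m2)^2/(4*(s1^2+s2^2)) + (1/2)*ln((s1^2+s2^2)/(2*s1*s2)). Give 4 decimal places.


Bhattacharyya distance between two Gaussians:
DB = (m1-m2)^2/(4*(s1^2+s2^2)) + (1/2)*ln((s1^2+s2^2)/(2*s1*s2)).
(m1-m2)^2 = (5)^2 = 25.
s1^2+s2^2 = 25 + 25 = 50.
term1 = 25/200 = 0.125.
term2 = 0.5*ln(50/50.0) = 0.0.
DB = 0.125 + 0.0 = 0.1250

0.1250


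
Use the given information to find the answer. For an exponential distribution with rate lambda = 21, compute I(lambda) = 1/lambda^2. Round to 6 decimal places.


Fisher information for exponential: I(lambda) = 1/lambda^2.
lambda = 21, lambda^2 = 441.
I = 1/441 = 0.002268

0.002268


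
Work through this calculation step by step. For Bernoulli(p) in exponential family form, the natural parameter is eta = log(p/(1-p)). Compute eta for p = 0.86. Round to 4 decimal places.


Natural parameter for Bernoulli: eta = log(p/(1-p)).
p = 0.86, 1-p = 0.14.
p/(1-p) = 6.142857.
eta = log(6.142857) = 1.8153

1.8153


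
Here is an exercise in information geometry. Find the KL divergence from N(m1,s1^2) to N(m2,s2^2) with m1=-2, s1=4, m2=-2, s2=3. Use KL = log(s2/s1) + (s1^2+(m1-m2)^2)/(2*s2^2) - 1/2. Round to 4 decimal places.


KL divergence between normal distributions:
KL = log(s2/s1) + (s1^2 + (m1-m2)^2)/(2*s2^2) - 1/2.
log(3/4) = -0.287682.
(4^2 + (-2--2)^2)/(2*3^2) = (16 + 0)/18 = 0.888889.
KL = -0.287682 + 0.888889 - 0.5 = 0.1012

0.1012


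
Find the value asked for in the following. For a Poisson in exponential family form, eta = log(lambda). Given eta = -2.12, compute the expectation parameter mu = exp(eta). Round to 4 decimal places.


Expectation parameter for Poisson exponential family:
mu = exp(eta).
eta = -2.12.
mu = exp(-2.12) = 0.1200

0.1200


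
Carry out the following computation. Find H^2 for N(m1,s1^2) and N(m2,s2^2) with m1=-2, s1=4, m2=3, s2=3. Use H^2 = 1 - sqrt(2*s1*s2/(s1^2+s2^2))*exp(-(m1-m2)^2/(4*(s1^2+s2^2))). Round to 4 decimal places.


Squared Hellinger distance for Gaussians:
H^2 = 1 - sqrt(2*s1*s2/(s1^2+s2^2)) * exp(-(m1-m2)^2/(4*(s1^2+s2^2))).
s1^2 = 16, s2^2 = 9, s1^2+s2^2 = 25.
sqrt(2*4*3/(25)) = 0.979796.
(m1-m2)^2 = (-5)^2 = 25.
exp(-25/(4*25)) = exp(-0.25) = 0.778801.
H^2 = 1 - 0.979796*0.778801 = 0.2369

0.2369


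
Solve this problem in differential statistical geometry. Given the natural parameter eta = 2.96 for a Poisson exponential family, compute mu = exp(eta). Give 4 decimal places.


Expectation parameter for Poisson exponential family:
mu = exp(eta).
eta = 2.96.
mu = exp(2.96) = 19.2980

19.2980


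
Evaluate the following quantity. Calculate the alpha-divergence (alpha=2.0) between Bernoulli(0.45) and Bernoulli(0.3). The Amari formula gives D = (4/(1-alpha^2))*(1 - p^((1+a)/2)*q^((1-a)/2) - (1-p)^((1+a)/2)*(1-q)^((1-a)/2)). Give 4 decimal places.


Amari alpha-divergence:
D = (4/(1-alpha^2))*(1 - p^((1+a)/2)*q^((1-a)/2) - (1-p)^((1+a)/2)*(1-q)^((1-a)/2)).
alpha = 2.0, p = 0.45, q = 0.3.
e1 = (1+alpha)/2 = 1.5, e2 = (1-alpha)/2 = -0.5.
t1 = p^e1 * q^e2 = 0.45^1.5 * 0.3^-0.5 = 0.551135.
t2 = (1-p)^e1 * (1-q)^e2 = 0.55^1.5 * 0.7^-0.5 = 0.487523.
4/(1-alpha^2) = -1.333333.
D = -1.333333*(1 - 0.551135 - 0.487523) = 0.0515

0.0515


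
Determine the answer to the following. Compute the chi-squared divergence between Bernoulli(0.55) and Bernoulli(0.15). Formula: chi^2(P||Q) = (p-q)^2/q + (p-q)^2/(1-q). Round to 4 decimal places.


Chi-squared divergence between Bernoulli distributions:
chi^2 = (p-q)^2/q + (p-q)^2/(1-q).
p = 0.55, q = 0.15, p-q = 0.4.
(p-q)^2 = 0.16.
term1 = 0.16/0.15 = 1.066667.
term2 = 0.16/0.85 = 0.188235.
chi^2 = 1.066667 + 0.188235 = 1.2549

1.2549


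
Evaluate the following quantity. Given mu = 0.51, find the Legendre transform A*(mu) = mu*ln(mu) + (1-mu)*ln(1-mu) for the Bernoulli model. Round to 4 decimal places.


Legendre transform for Bernoulli:
A*(mu) = mu*log(mu) + (1-mu)*log(1-mu).
mu = 0.51, 1-mu = 0.49.
mu*log(mu) = 0.51*log(0.51) = -0.343406.
(1-mu)*log(1-mu) = 0.49*log(0.49) = -0.349541.
A* = -0.343406 + -0.349541 = -0.6929

-0.6929


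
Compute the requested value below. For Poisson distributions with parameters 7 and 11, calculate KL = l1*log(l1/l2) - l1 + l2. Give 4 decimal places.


KL divergence for Poisson:
KL = l1*log(l1/l2) - l1 + l2.
l1 = 7, l2 = 11.
log(7/11) = -0.451985.
l1*log(l1/l2) = 7 * -0.451985 = -3.163896.
KL = -3.163896 - 7 + 11 = 0.8361

0.8361


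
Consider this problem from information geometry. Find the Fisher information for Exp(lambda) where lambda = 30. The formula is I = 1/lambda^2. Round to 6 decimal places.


Fisher information for exponential: I(lambda) = 1/lambda^2.
lambda = 30, lambda^2 = 900.
I = 1/900 = 0.001111

0.001111


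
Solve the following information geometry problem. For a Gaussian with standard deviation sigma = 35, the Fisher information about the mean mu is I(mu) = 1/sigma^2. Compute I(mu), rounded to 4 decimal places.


The Fisher information for the mean of a normal distribution is I(mu) = 1/sigma^2.
sigma = 35, so sigma^2 = 1225.
I(mu) = 1/1225 = 0.0008

0.0008


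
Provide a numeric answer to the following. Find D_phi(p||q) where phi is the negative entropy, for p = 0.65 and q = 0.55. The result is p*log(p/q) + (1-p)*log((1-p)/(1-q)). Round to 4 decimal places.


Bregman divergence with negative entropy generator:
D = p*log(p/q) + (1-p)*log((1-p)/(1-q)).
p = 0.65, q = 0.55.
p*log(p/q) = 0.65*log(0.65/0.55) = 0.108585.
(1-p)*log((1-p)/(1-q)) = 0.35*log(0.35/0.45) = -0.08796.
D = 0.108585 + -0.08796 = 0.0206

0.0206


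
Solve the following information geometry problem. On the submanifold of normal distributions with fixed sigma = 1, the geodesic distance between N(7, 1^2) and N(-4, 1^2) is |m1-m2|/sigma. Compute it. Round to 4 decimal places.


On the fixed-variance normal subfamily, geodesic distance = |m1-m2|/sigma.
|7 - -4| = 11.
sigma = 1.
d = 11/1 = 11.0000

11.0000


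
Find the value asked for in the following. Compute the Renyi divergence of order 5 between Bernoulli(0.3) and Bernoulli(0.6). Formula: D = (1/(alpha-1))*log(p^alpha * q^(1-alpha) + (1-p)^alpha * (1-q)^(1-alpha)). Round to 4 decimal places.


Renyi divergence of order alpha between Bernoulli distributions:
D = (1/(alpha-1))*log(p^alpha * q^(1-alpha) + (1-p)^alpha * (1-q)^(1-alpha)).
alpha = 5, p = 0.3, q = 0.6.
p^alpha * q^(1-alpha) = 0.3^5 * 0.6^-4 = 0.01875.
(1-p)^alpha * (1-q)^(1-alpha) = 0.7^5 * 0.4^-4 = 6.565234.
sum = 0.01875 + 6.565234 = 6.583984.
D = (1/4)*log(6.583984) = 0.4712

0.4712


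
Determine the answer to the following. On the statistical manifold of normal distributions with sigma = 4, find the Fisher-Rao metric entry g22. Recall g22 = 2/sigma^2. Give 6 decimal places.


For the 2-parameter normal family, the Fisher metric has:
  g11 = 1/sigma^2, g22 = 2/sigma^2.
sigma = 4, sigma^2 = 16.
g22 = 0.125000

0.125000


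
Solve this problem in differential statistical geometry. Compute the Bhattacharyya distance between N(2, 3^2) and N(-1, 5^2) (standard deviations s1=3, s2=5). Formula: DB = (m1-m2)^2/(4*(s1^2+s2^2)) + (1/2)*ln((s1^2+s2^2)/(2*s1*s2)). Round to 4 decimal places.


Bhattacharyya distance between two Gaussians:
DB = (m1-m2)^2/(4*(s1^2+s2^2)) + (1/2)*ln((s1^2+s2^2)/(2*s1*s2)).
(m1-m2)^2 = (3)^2 = 9.
s1^2+s2^2 = 9 + 25 = 34.
term1 = 9/136 = 0.066176.
term2 = 0.5*ln(34/30.0) = 0.062582.
DB = 0.066176 + 0.062582 = 0.1288

0.1288


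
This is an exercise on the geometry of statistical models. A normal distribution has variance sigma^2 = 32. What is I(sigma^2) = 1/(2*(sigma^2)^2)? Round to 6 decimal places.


Fisher information for variance: I(sigma^2) = 1/(2*sigma^4).
sigma^2 = 32, so sigma^4 = 1024.
I = 1/(2*1024) = 1/2048 = 0.000488

0.000488


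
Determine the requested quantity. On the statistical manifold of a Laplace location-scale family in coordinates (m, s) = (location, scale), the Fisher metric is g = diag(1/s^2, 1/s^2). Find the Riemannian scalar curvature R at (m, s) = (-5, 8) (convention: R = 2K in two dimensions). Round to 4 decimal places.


The metric has the form g = (A dm^2 + B ds^2)/s^2 with A = 1, B = 1.
Substitute u = sqrt(A/B)*m: g = B*(du^2 + ds^2)/s^2, i.e. B times the
Poincare upper half-plane metric, which has constant Gaussian curvature -1.
Scaling a 2D metric by a constant c divides the Gaussian curvature by c,
so K = -1/B = -1/(1) = -1.0000 everywhere (the point (m, s) = (-5, 8) is irrelevant:
the curvature is constant).
Scalar curvature in dimension 2: R = 2K = -2/(1) = -2.0000.

-2.0000


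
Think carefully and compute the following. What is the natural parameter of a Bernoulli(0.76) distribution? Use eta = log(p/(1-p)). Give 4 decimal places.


Natural parameter for Bernoulli: eta = log(p/(1-p)).
p = 0.76, 1-p = 0.24.
p/(1-p) = 3.166667.
eta = log(3.166667) = 1.1527

1.1527


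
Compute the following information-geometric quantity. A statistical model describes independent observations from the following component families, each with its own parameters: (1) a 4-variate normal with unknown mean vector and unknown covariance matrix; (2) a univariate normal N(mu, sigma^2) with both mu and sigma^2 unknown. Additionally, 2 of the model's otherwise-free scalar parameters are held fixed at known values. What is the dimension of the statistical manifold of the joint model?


The dimension of a statistical manifold equals the number of free
(independent) real parameters of the model. For a product of independent
blocks the parameter counts add.
- 4-variate normal: 4 (mean) + 4*5/2 = 10 (symmetric covariance) = 14.
- normal (mu, sigma^2): 2.
Total = 14 + 2 = 16.
2 parameter(s) fixed at known values: 16 - 2 = 14.
Dimension = 14

14


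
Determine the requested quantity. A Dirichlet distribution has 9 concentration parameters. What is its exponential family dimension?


Exponential family dimension calculation:
Dirichlet with 9 components has 9 natural parameters.

9


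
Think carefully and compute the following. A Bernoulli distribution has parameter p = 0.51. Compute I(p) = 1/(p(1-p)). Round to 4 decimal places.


For Bernoulli(p), Fisher information is I(p) = 1/(p*(1-p)).
p = 0.51, 1-p = 0.49.
p*(1-p) = 0.2499.
I(p) = 1/0.2499 = 4.0016

4.0016


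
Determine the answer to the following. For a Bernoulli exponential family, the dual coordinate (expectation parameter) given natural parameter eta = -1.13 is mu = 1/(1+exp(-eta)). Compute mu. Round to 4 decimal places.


Dual coordinate (expectation parameter) for Bernoulli:
mu = 1/(1+exp(-eta)).
eta = -1.13.
exp(-eta) = exp(1.13) = 3.095657.
mu = 1/(1+3.095657) = 0.2442

0.2442


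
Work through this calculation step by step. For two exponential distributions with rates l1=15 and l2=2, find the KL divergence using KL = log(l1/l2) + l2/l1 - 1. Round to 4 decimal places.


KL divergence for exponential family:
KL = log(l1/l2) + l2/l1 - 1.
log(15/2) = 2.014903.
2/15 = 0.133333.
KL = 2.014903 + 0.133333 - 1 = 1.1482

1.1482


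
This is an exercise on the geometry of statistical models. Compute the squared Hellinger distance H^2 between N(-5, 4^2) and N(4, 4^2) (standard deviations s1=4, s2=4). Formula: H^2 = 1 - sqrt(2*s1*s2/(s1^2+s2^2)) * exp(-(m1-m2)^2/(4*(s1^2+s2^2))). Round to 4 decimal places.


Squared Hellinger distance for Gaussians:
H^2 = 1 - sqrt(2*s1*s2/(s1^2+s2^2)) * exp(-(m1-m2)^2/(4*(s1^2+s2^2))).
s1^2 = 16, s2^2 = 16, s1^2+s2^2 = 32.
sqrt(2*4*4/(32)) = 1.0.
(m1-m2)^2 = (-9)^2 = 81.
exp(-81/(4*32)) = exp(-0.632812) = 0.531096.
H^2 = 1 - 1.0*0.531096 = 0.4689

0.4689


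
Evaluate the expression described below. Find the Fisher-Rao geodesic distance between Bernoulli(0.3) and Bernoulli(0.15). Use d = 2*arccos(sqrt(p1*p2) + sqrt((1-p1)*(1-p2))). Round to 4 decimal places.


Geodesic distance on Bernoulli manifold:
d(p1,p2) = 2*arccos(sqrt(p1*p2) + sqrt((1-p1)*(1-p2))).
sqrt(p1*p2) = sqrt(0.3*0.15) = 0.212132.
sqrt((1-p1)*(1-p2)) = sqrt(0.7*0.85) = 0.771362.
arg = 0.212132 + 0.771362 = 0.983494.
d = 2*arccos(0.983494) = 0.3639

0.3639


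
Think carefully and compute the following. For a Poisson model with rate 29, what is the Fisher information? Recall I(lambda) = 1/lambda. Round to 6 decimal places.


Fisher information for Poisson: I(lambda) = 1/lambda.
lambda = 29.
I(lambda) = 1/29 = 0.034483

0.034483


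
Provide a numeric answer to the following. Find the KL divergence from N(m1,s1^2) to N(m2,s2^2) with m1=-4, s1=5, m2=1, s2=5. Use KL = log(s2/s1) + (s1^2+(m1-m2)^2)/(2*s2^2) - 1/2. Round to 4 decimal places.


KL divergence between normal distributions:
KL = log(s2/s1) + (s1^2 + (m1-m2)^2)/(2*s2^2) - 1/2.
log(5/5) = 0.0.
(5^2 + (-4-1)^2)/(2*5^2) = (25 + 25)/50 = 1.0.
KL = 0.0 + 1.0 - 0.5 = 0.5000

0.5000


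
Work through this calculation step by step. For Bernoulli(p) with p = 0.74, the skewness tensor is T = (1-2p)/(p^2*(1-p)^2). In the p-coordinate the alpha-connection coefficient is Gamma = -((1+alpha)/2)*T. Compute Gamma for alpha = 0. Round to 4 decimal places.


Skewness (Amari-Chentsov) tensor: T = (1-2p)/(p^2*(1-p)^2).
p = 0.74, 1-2p = -0.48, p^2 = 0.5476, (1-p)^2 = 0.0676.
T = -0.48/(0.5476 * 0.0676) = -12.966749.
In the p-coordinate, Gamma^(alpha) = Gamma^(0) - (alpha/2)*T with Gamma^(0) = (1/2)*g'(p) = -T/2,
so Gamma^(alpha) = -((1+alpha)/2)*T.
alpha = 0, -(1+alpha)/2 = -0.5.
Gamma = -0.5 * -12.966749 = 6.4834

6.4834


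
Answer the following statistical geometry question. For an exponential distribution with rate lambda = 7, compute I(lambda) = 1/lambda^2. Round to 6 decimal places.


Fisher information for exponential: I(lambda) = 1/lambda^2.
lambda = 7, lambda^2 = 49.
I = 1/49 = 0.020408

0.020408


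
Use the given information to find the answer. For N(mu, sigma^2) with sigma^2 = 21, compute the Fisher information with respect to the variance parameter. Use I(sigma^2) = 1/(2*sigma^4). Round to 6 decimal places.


Fisher information for variance: I(sigma^2) = 1/(2*sigma^4).
sigma^2 = 21, so sigma^4 = 441.
I = 1/(2*441) = 1/882 = 0.001134

0.001134


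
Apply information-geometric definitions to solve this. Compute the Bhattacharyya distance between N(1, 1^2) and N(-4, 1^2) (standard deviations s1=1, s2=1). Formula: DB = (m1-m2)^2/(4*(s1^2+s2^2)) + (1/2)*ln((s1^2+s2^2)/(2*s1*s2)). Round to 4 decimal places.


Bhattacharyya distance between two Gaussians:
DB = (m1-m2)^2/(4*(s1^2+s2^2)) + (1/2)*ln((s1^2+s2^2)/(2*s1*s2)).
(m1-m2)^2 = (5)^2 = 25.
s1^2+s2^2 = 1 + 1 = 2.
term1 = 25/8 = 3.125.
term2 = 0.5*ln(2/2.0) = 0.0.
DB = 3.125 + 0.0 = 3.1250

3.1250


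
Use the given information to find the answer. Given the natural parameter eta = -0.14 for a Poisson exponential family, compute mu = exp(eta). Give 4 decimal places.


Expectation parameter for Poisson exponential family:
mu = exp(eta).
eta = -0.14.
mu = exp(-0.14) = 0.8694

0.8694


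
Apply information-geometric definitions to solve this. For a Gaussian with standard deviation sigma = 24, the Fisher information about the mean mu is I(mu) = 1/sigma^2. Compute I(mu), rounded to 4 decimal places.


The Fisher information for the mean of a normal distribution is I(mu) = 1/sigma^2.
sigma = 24, so sigma^2 = 576.
I(mu) = 1/576 = 0.0017

0.0017


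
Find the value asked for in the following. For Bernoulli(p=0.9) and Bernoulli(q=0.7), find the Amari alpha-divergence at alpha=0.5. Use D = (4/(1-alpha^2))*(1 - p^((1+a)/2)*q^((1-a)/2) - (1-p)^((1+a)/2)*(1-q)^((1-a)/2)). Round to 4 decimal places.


Amari alpha-divergence:
D = (4/(1-alpha^2))*(1 - p^((1+a)/2)*q^((1-a)/2) - (1-p)^((1+a)/2)*(1-q)^((1-a)/2)).
alpha = 0.5, p = 0.9, q = 0.7.
e1 = (1+alpha)/2 = 0.75, e2 = (1-alpha)/2 = 0.25.
t1 = p^e1 * q^e2 = 0.9^0.75 * 0.7^0.25 = 0.845194.
t2 = (1-p)^e1 * (1-q)^e2 = 0.1^0.75 * 0.3^0.25 = 0.131607.
4/(1-alpha^2) = 5.333333.
D = 5.333333*(1 - 0.845194 - 0.131607) = 0.1237

0.1237


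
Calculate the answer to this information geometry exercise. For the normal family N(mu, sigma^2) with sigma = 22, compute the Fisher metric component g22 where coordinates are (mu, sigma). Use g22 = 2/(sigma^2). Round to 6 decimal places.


For the 2-parameter normal family, the Fisher metric has:
  g11 = 1/sigma^2, g22 = 2/sigma^2.
sigma = 22, sigma^2 = 484.
g22 = 0.004132

0.004132


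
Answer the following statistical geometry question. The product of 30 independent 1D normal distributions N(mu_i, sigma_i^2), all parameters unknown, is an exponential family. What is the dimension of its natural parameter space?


Exponential family dimension calculation:
Each univariate normal has two natural parameters (mu/sigma^2 and -1/(2 sigma^2)).
With 30 independent components, dim = 2 * 30 = 60.

60


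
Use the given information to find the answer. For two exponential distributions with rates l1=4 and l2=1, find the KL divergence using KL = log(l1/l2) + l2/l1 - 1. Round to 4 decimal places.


KL divergence for exponential family:
KL = log(l1/l2) + l2/l1 - 1.
log(4/1) = 1.386294.
1/4 = 0.25.
KL = 1.386294 + 0.25 - 1 = 0.6363

0.6363


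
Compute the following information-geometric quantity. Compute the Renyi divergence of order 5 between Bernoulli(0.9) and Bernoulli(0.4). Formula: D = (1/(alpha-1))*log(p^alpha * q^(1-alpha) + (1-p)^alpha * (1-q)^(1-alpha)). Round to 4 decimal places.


Renyi divergence of order alpha between Bernoulli distributions:
D = (1/(alpha-1))*log(p^alpha * q^(1-alpha) + (1-p)^alpha * (1-q)^(1-alpha)).
alpha = 5, p = 0.9, q = 0.4.
p^alpha * q^(1-alpha) = 0.9^5 * 0.4^-4 = 23.066016.
(1-p)^alpha * (1-q)^(1-alpha) = 0.1^5 * 0.6^-4 = 7.7e-05.
sum = 23.066016 + 7.7e-05 = 23.066093.
D = (1/4)*log(23.066093) = 0.7846

0.7846


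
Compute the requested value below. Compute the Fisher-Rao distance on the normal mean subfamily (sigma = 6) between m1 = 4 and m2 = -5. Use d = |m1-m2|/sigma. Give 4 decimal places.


On the fixed-variance normal subfamily, geodesic distance = |m1-m2|/sigma.
|4 - -5| = 9.
sigma = 6.
d = 9/6 = 1.5000

1.5000


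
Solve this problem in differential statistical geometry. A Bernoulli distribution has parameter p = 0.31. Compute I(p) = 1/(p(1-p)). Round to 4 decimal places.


For Bernoulli(p), Fisher information is I(p) = 1/(p*(1-p)).
p = 0.31, 1-p = 0.69.
p*(1-p) = 0.2139.
I(p) = 1/0.2139 = 4.6751

4.6751


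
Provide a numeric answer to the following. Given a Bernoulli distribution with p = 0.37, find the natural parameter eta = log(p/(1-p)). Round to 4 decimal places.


Natural parameter for Bernoulli: eta = log(p/(1-p)).
p = 0.37, 1-p = 0.63.
p/(1-p) = 0.587302.
eta = log(0.587302) = -0.5322

-0.5322


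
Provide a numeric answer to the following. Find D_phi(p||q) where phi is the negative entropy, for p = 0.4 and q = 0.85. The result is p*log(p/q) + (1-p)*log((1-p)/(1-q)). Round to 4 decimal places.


Bregman divergence with negative entropy generator:
D = p*log(p/q) + (1-p)*log((1-p)/(1-q)).
p = 0.4, q = 0.85.
p*log(p/q) = 0.4*log(0.4/0.85) = -0.301509.
(1-p)*log((1-p)/(1-q)) = 0.6*log(0.6/0.15) = 0.831777.
D = -0.301509 + 0.831777 = 0.5303

0.5303


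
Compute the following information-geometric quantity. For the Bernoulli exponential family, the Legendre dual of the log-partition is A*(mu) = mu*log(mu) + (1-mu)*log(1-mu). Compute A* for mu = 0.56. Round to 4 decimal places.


Legendre transform for Bernoulli:
A*(mu) = mu*log(mu) + (1-mu)*log(1-mu).
mu = 0.56, 1-mu = 0.44.
mu*log(mu) = 0.56*log(0.56) = -0.324698.
(1-mu)*log(1-mu) = 0.44*log(0.44) = -0.361231.
A* = -0.324698 + -0.361231 = -0.6859

-0.6859


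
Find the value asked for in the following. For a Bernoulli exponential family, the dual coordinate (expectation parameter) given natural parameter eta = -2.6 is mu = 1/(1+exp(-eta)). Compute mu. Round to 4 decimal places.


Dual coordinate (expectation parameter) for Bernoulli:
mu = 1/(1+exp(-eta)).
eta = -2.6.
exp(-eta) = exp(2.6) = 13.463738.
mu = 1/(1+13.463738) = 0.0691

0.0691


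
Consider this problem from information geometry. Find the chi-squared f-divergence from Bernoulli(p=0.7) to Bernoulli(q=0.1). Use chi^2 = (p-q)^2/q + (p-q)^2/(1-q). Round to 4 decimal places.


Chi-squared divergence between Bernoulli distributions:
chi^2 = (p-q)^2/q + (p-q)^2/(1-q).
p = 0.7, q = 0.1, p-q = 0.6.
(p-q)^2 = 0.36.
term1 = 0.36/0.1 = 3.6.
term2 = 0.36/0.9 = 0.4.
chi^2 = 3.6 + 0.4 = 4.0000

4.0000


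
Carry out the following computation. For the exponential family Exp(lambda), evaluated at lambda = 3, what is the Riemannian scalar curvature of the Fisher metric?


This family has a single free parameter, so its statistical manifold
is 1-dimensional. The Riemann curvature tensor of any 1-dimensional
Riemannian manifold vanishes identically, so R = 0.

0


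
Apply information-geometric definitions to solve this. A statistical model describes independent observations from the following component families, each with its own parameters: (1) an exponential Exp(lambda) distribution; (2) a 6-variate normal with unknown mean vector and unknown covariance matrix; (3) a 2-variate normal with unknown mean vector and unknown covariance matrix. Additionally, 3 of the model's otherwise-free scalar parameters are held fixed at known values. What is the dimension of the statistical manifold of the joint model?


The dimension of a statistical manifold equals the number of free
(independent) real parameters of the model. For a product of independent
blocks the parameter counts add.
- exponential (lambda): 1.
- 6-variate normal: 6 (mean) + 6*7/2 = 21 (symmetric covariance) = 27.
- 2-variate normal: 2 (mean) + 2*3/2 = 3 (symmetric covariance) = 5.
Total = 1 + 27 + 5 = 33.
3 parameter(s) fixed at known values: 33 - 3 = 30.
Dimension = 30

30


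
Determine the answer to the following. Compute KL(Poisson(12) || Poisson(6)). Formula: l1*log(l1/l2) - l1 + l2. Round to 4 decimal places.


KL divergence for Poisson:
KL = l1*log(l1/l2) - l1 + l2.
l1 = 12, l2 = 6.
log(12/6) = 0.693147.
l1*log(l1/l2) = 12 * 0.693147 = 8.317766.
KL = 8.317766 - 12 + 6 = 2.3178

2.3178


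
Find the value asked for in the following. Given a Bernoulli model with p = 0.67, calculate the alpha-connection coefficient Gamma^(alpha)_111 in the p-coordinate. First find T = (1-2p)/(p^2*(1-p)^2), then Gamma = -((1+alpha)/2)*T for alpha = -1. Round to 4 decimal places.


Skewness (Amari-Chentsov) tensor: T = (1-2p)/(p^2*(1-p)^2).
p = 0.67, 1-2p = -0.34, p^2 = 0.4489, (1-p)^2 = 0.1089.
T = -0.34/(0.4489 * 0.1089) = -6.955069.
In the p-coordinate, Gamma^(alpha) = Gamma^(0) - (alpha/2)*T with Gamma^(0) = (1/2)*g'(p) = -T/2,
so Gamma^(alpha) = -((1+alpha)/2)*T.
alpha = -1, -(1+alpha)/2 = 0.0.
Gamma = 0.0 * -6.955069 = 0.0000

0.0000


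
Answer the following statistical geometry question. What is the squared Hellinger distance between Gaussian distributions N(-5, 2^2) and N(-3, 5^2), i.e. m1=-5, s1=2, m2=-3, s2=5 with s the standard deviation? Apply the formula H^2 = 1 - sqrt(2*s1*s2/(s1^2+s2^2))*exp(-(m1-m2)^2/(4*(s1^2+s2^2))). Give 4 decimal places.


Squared Hellinger distance for Gaussians:
H^2 = 1 - sqrt(2*s1*s2/(s1^2+s2^2)) * exp(-(m1-m2)^2/(4*(s1^2+s2^2))).
s1^2 = 4, s2^2 = 25, s1^2+s2^2 = 29.
sqrt(2*2*5/(29)) = 0.830455.
(m1-m2)^2 = (-2)^2 = 4.
exp(-4/(4*29)) = exp(-0.034483) = 0.966105.
H^2 = 1 - 0.830455*0.966105 = 0.1977

0.1977


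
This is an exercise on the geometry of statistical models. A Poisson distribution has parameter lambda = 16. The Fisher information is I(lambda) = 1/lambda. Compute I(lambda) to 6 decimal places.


Fisher information for Poisson: I(lambda) = 1/lambda.
lambda = 16.
I(lambda) = 1/16 = 0.062500

0.062500


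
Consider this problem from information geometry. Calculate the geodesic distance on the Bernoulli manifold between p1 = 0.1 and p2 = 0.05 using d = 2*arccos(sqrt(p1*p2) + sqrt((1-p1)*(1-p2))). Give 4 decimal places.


Geodesic distance on Bernoulli manifold:
d(p1,p2) = 2*arccos(sqrt(p1*p2) + sqrt((1-p1)*(1-p2))).
sqrt(p1*p2) = sqrt(0.1*0.05) = 0.070711.
sqrt((1-p1)*(1-p2)) = sqrt(0.9*0.95) = 0.924662.
arg = 0.070711 + 0.924662 = 0.995373.
d = 2*arccos(0.995373) = 0.1925

0.1925


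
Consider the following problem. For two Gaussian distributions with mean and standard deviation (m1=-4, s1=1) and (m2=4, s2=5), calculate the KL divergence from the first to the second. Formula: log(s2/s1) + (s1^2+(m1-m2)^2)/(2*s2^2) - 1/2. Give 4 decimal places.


KL divergence between normal distributions:
KL = log(s2/s1) + (s1^2 + (m1-m2)^2)/(2*s2^2) - 1/2.
log(5/1) = 1.609438.
(1^2 + (-4-4)^2)/(2*5^2) = (1 + 64)/50 = 1.3.
KL = 1.609438 + 1.3 - 0.5 = 2.4094

2.4094
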